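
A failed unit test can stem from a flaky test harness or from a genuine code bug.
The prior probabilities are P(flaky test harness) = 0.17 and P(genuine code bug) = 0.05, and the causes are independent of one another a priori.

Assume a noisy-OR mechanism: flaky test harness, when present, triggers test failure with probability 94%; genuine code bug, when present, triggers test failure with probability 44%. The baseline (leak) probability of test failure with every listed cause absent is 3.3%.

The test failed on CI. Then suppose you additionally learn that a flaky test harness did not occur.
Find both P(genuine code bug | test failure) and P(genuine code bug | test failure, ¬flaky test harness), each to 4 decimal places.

Under noisy-OR, P(test failure | causes) = 1 − (1−0.033)·∏(1−qᵢ) over the active causes.
For the numerator, keep only genuine code bug=true terms: 0.019027 + 0.008224 = 0.027251
The normalizing constant is 0.033·0.83·0.95 + 0.45848·0.83·0.05 + 0.94198·0.17·0.95 + 0.967509·0.17·0.05 = 0.205401
Posterior = 0.027251 / 0.205401 ≈ 0.1327

Now also conditioning on flaky test harness≠true:
P(test failure | ¬flaky test harness) = 0.033·0.95 + 0.45848·0.05 = 0.031350 + 0.022924 = 0.054274
Of this, 0.022924 comes from 0.45848·0.05 (the genuine code bug=true cases).
Hence the posterior is 0.022924/0.054274 ≈ 0.4224.
Ruling out flaky test harness raises the posterior on genuine code bug — the flip side of explaining away.

P(genuine code bug | test failure) ≈ 0.1327; P(genuine code bug | test failure, ¬flaky test harness) ≈ 0.4224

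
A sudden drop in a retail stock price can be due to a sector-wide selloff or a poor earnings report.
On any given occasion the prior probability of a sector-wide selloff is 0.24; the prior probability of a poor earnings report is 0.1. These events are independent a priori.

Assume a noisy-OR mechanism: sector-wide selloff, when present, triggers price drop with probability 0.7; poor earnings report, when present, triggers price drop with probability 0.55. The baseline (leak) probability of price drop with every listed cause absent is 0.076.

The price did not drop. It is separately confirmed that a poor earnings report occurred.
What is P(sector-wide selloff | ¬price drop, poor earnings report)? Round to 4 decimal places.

Under noisy-OR, P(price drop | causes) = 1 − (1−0.076)·∏(1−qᵢ) over the active causes.
P(¬price drop | poor earnings report) = 0.4158×0.76 + 0.12474×0.24 = 0.316008 + 0.029938 = 0.345946
The sector-wide selloff-present share is 0.12474×0.24 = 0.029938.
Hence the posterior is 0.029938/0.345946 ≈ 0.0865.

P(sector-wide selloff | ¬price drop, poor earnings report) ≈ 0.0865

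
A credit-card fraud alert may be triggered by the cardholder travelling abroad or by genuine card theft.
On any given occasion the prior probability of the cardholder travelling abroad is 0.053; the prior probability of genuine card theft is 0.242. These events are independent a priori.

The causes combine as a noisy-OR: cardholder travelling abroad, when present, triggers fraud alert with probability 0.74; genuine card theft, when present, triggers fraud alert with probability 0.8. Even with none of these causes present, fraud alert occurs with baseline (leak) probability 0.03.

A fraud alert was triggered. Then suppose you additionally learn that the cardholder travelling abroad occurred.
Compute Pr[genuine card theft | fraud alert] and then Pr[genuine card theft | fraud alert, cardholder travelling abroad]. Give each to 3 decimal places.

Pr[genuine card theft | fraud alert] ≈ 0.792; Pr[genuine card theft | fraud alert, cardholder travelling abroad] ≈ 0.288

Under noisy-OR, P(fraud alert | causes) = 1 − (1−0.03)·∏(1−qᵢ) over the active causes.
Sum P(fraud alert|·) weighted by the priors over the 4 (cardholder travelling abroad, genuine card theft) configurations:
  P(fraud alert) = 0.03×0.947×0.758 + 0.806×0.947×0.242 + 0.7478×0.053×0.758 + 0.94956×0.053×0.242
        = 0.021535 + 0.184714 + 0.030042 + 0.012179 = 0.248470
Configurations with genuine card theft contribute 0.196893, so
  P(genuine card theft | fraud alert) = 0.196893 / 0.248470 ≈ 0.792

Now condition on the additional information:
By total probability over both values of genuine card theft:
  P(fraud alert | cardholder travelling abroad) = 0.7478×0.758 + 0.94956×0.242
        = 0.566832 + 0.229794 = 0.796626
Configurations with genuine card theft contribute 0.229794, so
  P(genuine card theft | fraud alert, cardholder travelling abroad) = 0.229794 / 0.796626 ≈ 0.288
The drop from 0.792 to 0.288 is the explaining-away (discounting) effect.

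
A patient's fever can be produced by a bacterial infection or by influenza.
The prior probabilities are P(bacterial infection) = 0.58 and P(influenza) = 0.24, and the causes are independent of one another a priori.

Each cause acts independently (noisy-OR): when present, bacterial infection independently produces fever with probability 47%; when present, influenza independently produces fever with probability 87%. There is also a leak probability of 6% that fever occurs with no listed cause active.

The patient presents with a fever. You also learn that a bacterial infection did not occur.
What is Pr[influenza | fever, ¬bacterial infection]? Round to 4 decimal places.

Under noisy-OR, P(fever | causes) = 1 − (1−0.06)·∏(1−qᵢ) over the active causes.
Numerator (weight on configurations with influenza): 0.8778·0.24 = 0.210672
The normalizing constant is 0.06·0.76 + 0.8778·0.24 = 0.256272
Posterior = 0.210672 / 0.256272 ≈ 0.8221

Pr[influenza | fever, ¬bacterial infection] ≈ 0.8221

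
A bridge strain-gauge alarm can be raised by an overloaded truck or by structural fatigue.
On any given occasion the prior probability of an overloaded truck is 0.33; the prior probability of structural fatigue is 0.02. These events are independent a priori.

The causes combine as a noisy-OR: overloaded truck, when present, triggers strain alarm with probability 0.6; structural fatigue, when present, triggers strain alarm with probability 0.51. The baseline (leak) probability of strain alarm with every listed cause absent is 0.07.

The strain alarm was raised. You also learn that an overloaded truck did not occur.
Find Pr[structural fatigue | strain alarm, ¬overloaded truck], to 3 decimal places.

Under noisy-OR, P(strain alarm | causes) = 1 − (1−0.07)·∏(1−qᵢ) over the active causes.
Weight on structural fatigue=true, given the evidence: 0.5443*0.02 = 0.010886
Normalizer over all consistent configurations: 0.07*0.98 + 0.5443*0.02 = 0.079486
P(structural fatigue | strain alarm, ¬overloaded truck) = 0.010886/0.079486 ≈ 0.137

Pr[structural fatigue | strain alarm, ¬overloaded truck] ≈ 0.137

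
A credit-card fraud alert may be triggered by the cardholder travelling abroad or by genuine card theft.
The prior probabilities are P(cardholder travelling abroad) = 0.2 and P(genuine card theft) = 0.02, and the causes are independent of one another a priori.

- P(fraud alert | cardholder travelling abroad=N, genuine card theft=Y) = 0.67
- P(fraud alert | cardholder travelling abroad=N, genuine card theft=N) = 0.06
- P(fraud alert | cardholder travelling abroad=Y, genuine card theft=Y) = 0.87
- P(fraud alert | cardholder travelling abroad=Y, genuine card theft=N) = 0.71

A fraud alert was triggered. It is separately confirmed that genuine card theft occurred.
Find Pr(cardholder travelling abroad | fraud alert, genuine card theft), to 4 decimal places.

Pr(cardholder travelling abroad | fraud alert, genuine card theft) ≈ 0.2451

P(fraud alert | genuine card theft) = 0.67·0.8 + 0.87·0.2 = 0.536000 + 0.174000 = 0.710000
Restricting to configurations with cardholder travelling abroad present: 0.87·0.2 = 0.174000.
P(cardholder travelling abroad | fraud alert, genuine card theft) = 0.174000 / 0.710000 ≈ 0.2451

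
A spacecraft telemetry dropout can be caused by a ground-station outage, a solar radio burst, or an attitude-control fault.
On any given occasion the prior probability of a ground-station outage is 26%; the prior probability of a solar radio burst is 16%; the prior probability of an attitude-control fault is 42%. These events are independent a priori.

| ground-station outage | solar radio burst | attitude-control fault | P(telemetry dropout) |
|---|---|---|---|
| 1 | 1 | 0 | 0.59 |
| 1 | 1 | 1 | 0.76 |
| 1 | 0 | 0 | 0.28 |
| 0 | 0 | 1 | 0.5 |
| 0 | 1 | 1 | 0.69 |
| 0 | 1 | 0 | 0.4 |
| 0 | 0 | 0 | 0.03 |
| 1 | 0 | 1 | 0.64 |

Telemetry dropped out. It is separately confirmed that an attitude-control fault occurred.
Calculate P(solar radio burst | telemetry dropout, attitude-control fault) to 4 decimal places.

By total probability over the 4 (ground-station outage, solar radio burst) configurations:
  P(telemetry dropout | attitude-control fault) = 0.5·0.74·0.84 + 0.69·0.74·0.16 + 0.64·0.26·0.84 + 0.76·0.26·0.16
        = 0.310800 + 0.081696 + 0.139776 + 0.031616 = 0.563888
The terms with solar radio burst present sum to 0.113312, so
  P(solar radio burst | telemetry dropout, attitude-control fault) = 0.113312 / 0.563888 ≈ 0.2009

P(solar radio burst | telemetry dropout, attitude-control fault) ≈ 0.2009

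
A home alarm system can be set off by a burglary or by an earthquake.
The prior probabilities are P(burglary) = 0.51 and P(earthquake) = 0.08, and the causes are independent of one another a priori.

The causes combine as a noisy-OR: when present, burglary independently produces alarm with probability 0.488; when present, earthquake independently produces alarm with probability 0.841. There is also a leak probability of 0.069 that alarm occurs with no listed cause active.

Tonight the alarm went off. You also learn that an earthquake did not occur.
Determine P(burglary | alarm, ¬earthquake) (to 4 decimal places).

P(burglary | alarm, ¬earthquake) ≈ 0.8876

Under noisy-OR, P(alarm | causes) = 1 − (1−0.069)·∏(1−qᵢ) over the active causes.
P(alarm | ¬earthquake) = 0.069*0.49 + 0.523328*0.51 = 0.033810 + 0.266897 = 0.300707
Of this, 0.266897 comes from 0.523328*0.51 (the burglary=true cases).
So P(burglary | alarm, ¬earthquake) = 0.266897/0.300707 ≈ 0.8876.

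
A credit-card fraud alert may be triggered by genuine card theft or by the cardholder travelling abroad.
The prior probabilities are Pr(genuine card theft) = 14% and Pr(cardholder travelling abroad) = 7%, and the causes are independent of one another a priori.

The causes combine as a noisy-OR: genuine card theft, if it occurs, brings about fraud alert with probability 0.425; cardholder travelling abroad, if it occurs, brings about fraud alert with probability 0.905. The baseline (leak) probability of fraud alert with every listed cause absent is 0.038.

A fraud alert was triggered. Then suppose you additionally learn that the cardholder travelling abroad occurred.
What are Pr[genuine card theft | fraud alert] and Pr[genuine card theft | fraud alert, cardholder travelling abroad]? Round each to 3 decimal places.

Under noisy-OR, P(fraud alert | causes) = 1 − (1−0.038)·∏(1−qᵢ) over the active causes.
P(fraud alert) = 0.038*0.86*0.93 + 0.90861*0.86*0.07 + 0.44685*0.14*0.93 + 0.947451*0.14*0.07 = 0.030392 + 0.054698 + 0.058180 + 0.009285 = 0.152555
The genuine card theft-present share is 0.058180 + 0.009285 = 0.067465.
So P(genuine card theft | fraud alert) = 0.067465/0.152555 ≈ 0.442.

Now also conditioning on cardholder travelling abroad=true:
Sum P(fraud alert|·) weighted by the priors over both values of genuine card theft:
  P(fraud alert | cardholder travelling abroad) = 0.90861×0.86 + 0.947451×0.14
        = 0.781405 + 0.132643 = 0.914048
Configurations with genuine card theft contribute 0.132643, so
  P(genuine card theft | fraud alert, cardholder travelling abroad) = 0.132643 / 0.914048 ≈ 0.145

Pr[genuine card theft | fraud alert] ≈ 0.442; Pr[genuine card theft | fraud alert, cardholder travelling abroad] ≈ 0.145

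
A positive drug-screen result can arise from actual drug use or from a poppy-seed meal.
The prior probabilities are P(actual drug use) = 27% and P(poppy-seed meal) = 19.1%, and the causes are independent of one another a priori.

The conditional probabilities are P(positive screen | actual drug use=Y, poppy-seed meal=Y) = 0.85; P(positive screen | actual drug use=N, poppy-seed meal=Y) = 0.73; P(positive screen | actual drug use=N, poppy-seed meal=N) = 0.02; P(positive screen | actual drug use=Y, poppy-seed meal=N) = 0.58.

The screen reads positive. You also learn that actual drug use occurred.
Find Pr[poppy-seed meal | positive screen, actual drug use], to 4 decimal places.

Enumerate both values of poppy-seed meal and weight by the priors:
  P(positive screen | actual drug use) = 0.58*0.809 + 0.85*0.191
        = 0.469220 + 0.162350 = 0.631570
Configurations with poppy-seed meal contribute 0.162350, so
  P(poppy-seed meal | positive screen, actual drug use) = 0.162350 / 0.631570 ≈ 0.2571

Pr[poppy-seed meal | positive screen, actual drug use] ≈ 0.2571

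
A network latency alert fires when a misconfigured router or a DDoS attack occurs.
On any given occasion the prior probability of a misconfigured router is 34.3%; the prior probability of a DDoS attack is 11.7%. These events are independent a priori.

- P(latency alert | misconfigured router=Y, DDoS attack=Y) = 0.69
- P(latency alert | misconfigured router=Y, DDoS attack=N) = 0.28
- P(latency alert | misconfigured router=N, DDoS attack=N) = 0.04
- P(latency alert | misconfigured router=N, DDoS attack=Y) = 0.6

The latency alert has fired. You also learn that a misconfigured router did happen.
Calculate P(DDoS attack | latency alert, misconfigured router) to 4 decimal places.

P(DDoS attack | latency alert, misconfigured router) ≈ 0.2462

Sum P(latency alert|·) weighted by the priors over both values of DDoS attack:
  P(latency alert | misconfigured router) = 0.28×0.883 + 0.69×0.117
        = 0.247240 + 0.080730 = 0.327970
Configurations with DDoS attack contribute 0.080730, so
  P(DDoS attack | latency alert, misconfigured router) = 0.080730 / 0.327970 ≈ 0.2462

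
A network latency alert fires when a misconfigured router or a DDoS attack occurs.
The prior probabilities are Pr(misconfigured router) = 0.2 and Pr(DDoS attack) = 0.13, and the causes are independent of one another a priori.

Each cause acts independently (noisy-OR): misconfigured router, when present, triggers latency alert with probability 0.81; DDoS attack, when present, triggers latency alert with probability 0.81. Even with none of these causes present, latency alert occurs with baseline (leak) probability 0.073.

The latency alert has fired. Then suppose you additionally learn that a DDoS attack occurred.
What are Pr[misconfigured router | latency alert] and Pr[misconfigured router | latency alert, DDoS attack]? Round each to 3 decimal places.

Under noisy-OR, P(latency alert | causes) = 1 − (1−0.073)·∏(1−qᵢ) over the active causes.
Weight on misconfigured router=true, given the evidence: 0.143353 + 0.025130 = 0.168483
Normalizer over all consistent configurations: 0.073*0.8*0.87 + 0.82387*0.8*0.13 + 0.82387*0.2*0.87 + 0.966535*0.2*0.13 = 0.304973
P(misconfigured router | latency alert) = 0.168483/0.304973 ≈ 0.552

Now also conditioning on DDoS attack=true:
Enumerate both values of misconfigured router and weight by the priors:
  P(latency alert | DDoS attack) = 0.82387×0.8 + 0.966535×0.2
        = 0.659096 + 0.193307 = 0.852403
Keeping only the misconfigured router-present terms gives 0.193307, so
  P(misconfigured router | latency alert, DDoS attack) = 0.193307 / 0.852403 ≈ 0.227
Conditioning on DDoS attack lowers the posterior on misconfigured router: the classic explaining-away effect in a common-effect structure.

Pr[misconfigured router | latency alert] ≈ 0.552; Pr[misconfigured router | latency alert, DDoS attack] ≈ 0.227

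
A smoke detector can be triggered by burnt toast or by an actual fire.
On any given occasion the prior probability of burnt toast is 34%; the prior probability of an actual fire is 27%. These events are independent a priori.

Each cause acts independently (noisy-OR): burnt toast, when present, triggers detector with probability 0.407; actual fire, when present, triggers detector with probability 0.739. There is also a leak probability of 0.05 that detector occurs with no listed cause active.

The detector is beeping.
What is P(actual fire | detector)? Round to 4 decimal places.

P(actual fire | detector) ≈ 0.6158

Under noisy-OR, P(detector | causes) = 1 − (1−0.05)·∏(1−qᵢ) over the active causes.
For the numerator, keep only actual fire=true terms: 0.134015 + 0.078302 = 0.212317
Denominator P(detector): 0.05·0.66·0.73 + 0.75205·0.66·0.27 + 0.43665·0.34·0.73 + 0.852966·0.34·0.27 = 0.344784
Posterior = 0.212317 / 0.344784 ≈ 0.6158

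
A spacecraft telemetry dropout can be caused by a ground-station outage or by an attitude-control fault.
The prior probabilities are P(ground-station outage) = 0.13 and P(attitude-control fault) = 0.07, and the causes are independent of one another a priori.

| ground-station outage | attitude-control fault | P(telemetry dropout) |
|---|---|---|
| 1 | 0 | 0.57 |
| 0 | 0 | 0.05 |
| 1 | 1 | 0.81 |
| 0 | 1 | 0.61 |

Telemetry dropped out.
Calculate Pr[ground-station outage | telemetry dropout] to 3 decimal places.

P(telemetry dropout) = 0.05*0.87*0.93 + 0.61*0.87*0.07 + 0.57*0.13*0.93 + 0.81*0.13*0.07 = 0.040455 + 0.037149 + 0.068913 + 0.007371 = 0.153888
The ground-station outage-present share is 0.068913 + 0.007371 = 0.076284.
So P(ground-station outage | telemetry dropout) = 0.076284/0.153888 ≈ 0.496.

Pr[ground-station outage | telemetry dropout] ≈ 0.496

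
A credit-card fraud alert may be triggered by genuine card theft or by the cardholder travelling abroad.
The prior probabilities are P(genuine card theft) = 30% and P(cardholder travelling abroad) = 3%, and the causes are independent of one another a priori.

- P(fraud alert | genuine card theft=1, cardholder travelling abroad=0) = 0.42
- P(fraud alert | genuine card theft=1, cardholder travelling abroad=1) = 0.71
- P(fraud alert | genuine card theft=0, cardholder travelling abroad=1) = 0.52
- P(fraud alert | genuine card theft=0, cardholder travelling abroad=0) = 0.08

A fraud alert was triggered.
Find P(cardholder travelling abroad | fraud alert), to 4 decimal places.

P(fraud alert) = 0.08·0.7·0.97 + 0.52·0.7·0.03 + 0.42·0.3·0.97 + 0.71·0.3·0.03 = 0.054320 + 0.010920 + 0.122220 + 0.006390 = 0.193850
The cardholder travelling abroad-present share is 0.010920 + 0.006390 = 0.017310.
Hence the posterior is 0.017310/0.193850 ≈ 0.0893.

P(cardholder travelling abroad | fraud alert) ≈ 0.0893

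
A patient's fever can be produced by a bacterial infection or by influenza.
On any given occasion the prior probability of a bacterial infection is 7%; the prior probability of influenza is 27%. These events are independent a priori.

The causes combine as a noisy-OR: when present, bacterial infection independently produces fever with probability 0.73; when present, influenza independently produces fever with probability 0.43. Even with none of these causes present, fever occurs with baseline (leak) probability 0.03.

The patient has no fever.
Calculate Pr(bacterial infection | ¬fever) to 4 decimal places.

Pr(bacterial infection | ¬fever) ≈ 0.0199

Under noisy-OR, P(fever | causes) = 1 − (1−0.03)·∏(1−qᵢ) over the active causes.
Weight on bacterial infection=true, given the evidence: 0.013383 + 0.002821 = 0.016204
The normalizing constant is 0.97*0.93*0.73 + 0.5529*0.93*0.27 + 0.2619*0.07*0.73 + 0.149283*0.07*0.27 = 0.813570
P(bacterial infection | ¬fever) = 0.016204/0.813570 ≈ 0.0199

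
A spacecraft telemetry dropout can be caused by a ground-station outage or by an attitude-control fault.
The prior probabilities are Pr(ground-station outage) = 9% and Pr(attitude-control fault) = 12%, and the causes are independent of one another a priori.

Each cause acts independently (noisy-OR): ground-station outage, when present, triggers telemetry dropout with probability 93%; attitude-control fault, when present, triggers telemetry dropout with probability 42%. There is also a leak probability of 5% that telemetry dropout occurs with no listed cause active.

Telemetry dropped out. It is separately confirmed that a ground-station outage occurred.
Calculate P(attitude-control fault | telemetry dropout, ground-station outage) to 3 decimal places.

Under noisy-OR, P(telemetry dropout | causes) = 1 − (1−0.05)·∏(1−qᵢ) over the active causes.
By total probability over both values of attitude-control fault:
  P(telemetry dropout | ground-station outage) = 0.9335·0.88 + 0.96143·0.12
        = 0.821480 + 0.115372 = 0.936852
Keeping only the attitude-control fault-present terms gives 0.115372, so
  P(attitude-control fault | telemetry dropout, ground-station outage) = 0.115372 / 0.936852 ≈ 0.123

P(attitude-control fault | telemetry dropout, ground-station outage) ≈ 0.123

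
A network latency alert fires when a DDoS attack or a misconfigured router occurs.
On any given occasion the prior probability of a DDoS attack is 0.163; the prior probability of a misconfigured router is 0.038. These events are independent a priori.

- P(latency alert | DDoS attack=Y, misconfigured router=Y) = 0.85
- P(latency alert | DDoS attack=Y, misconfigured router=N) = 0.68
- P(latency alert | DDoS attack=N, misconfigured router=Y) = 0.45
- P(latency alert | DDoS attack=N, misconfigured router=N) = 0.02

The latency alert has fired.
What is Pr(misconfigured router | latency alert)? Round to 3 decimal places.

Pr(misconfigured router | latency alert) ≈ 0.138

P(latency alert) = 0.02×0.837×0.962 + 0.45×0.837×0.038 + 0.68×0.163×0.962 + 0.85×0.163×0.038 = 0.016104 + 0.014313 + 0.106628 + 0.005265 = 0.142310
Restricting to configurations with misconfigured router present: 0.014313 + 0.005265 = 0.019578.
Hence the posterior is 0.019578/0.142310 ≈ 0.138.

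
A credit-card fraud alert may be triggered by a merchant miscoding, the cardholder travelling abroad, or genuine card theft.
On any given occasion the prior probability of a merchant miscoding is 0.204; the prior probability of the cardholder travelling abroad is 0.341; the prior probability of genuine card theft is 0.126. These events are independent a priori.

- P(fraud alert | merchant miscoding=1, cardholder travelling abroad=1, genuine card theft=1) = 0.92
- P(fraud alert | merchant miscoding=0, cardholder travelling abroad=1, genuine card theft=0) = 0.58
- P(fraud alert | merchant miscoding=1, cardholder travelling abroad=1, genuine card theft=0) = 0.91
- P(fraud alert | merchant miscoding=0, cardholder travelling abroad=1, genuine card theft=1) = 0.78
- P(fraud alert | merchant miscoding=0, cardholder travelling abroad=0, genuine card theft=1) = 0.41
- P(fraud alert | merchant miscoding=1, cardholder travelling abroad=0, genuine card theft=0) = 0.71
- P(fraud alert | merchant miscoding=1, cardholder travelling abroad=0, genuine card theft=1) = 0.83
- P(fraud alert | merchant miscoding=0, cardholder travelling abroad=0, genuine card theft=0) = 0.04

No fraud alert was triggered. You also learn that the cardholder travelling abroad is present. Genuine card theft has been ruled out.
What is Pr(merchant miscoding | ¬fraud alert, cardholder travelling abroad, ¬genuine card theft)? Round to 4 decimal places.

Weight on merchant miscoding=true, given the evidence: 0.09·0.204 = 0.018360
Normalizer over all consistent configurations: 0.42·0.796 + 0.09·0.204 = 0.352680
Posterior = 0.018360 / 0.352680 ≈ 0.0521

Pr(merchant miscoding | ¬fraud alert, cardholder travelling abroad, ¬genuine card theft) ≈ 0.0521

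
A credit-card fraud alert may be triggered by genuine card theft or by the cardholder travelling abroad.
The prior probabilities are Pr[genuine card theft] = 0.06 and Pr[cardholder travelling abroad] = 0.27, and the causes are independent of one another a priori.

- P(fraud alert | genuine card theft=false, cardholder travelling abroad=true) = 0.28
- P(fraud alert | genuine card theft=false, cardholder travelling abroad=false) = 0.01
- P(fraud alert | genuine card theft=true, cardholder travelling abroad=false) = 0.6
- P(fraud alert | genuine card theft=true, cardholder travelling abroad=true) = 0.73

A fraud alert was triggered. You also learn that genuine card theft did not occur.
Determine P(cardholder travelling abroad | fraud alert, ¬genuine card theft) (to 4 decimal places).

Enumerate both values of cardholder travelling abroad and weight by the priors:
  P(fraud alert | ¬genuine card theft) = 0.01*0.73 + 0.28*0.27
        = 0.007300 + 0.075600 = 0.082900
Configurations with cardholder travelling abroad contribute 0.075600, so
  P(cardholder travelling abroad | fraud alert, ¬genuine card theft) = 0.075600 / 0.082900 ≈ 0.9119

P(cardholder travelling abroad | fraud alert, ¬genuine card theft) ≈ 0.9119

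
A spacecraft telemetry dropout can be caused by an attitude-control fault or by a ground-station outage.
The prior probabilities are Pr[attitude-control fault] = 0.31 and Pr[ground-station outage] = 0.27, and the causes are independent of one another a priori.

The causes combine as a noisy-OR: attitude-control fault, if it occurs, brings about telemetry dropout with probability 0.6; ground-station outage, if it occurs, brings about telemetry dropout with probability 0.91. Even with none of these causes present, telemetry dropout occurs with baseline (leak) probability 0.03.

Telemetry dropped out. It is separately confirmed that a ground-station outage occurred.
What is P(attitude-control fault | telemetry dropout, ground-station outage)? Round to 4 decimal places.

Under noisy-OR, P(telemetry dropout | causes) = 1 − (1−0.03)·∏(1−qᵢ) over the active causes.
By total probability over both values of attitude-control fault:
  P(telemetry dropout | ground-station outage) = 0.9127*0.69 + 0.96508*0.31
        = 0.629763 + 0.299175 = 0.928938
Keeping only the attitude-control fault-present terms gives 0.299175, so
  P(attitude-control fault | telemetry dropout, ground-station outage) = 0.299175 / 0.928938 ≈ 0.3221

P(attitude-control fault | telemetry dropout, ground-station outage) ≈ 0.3221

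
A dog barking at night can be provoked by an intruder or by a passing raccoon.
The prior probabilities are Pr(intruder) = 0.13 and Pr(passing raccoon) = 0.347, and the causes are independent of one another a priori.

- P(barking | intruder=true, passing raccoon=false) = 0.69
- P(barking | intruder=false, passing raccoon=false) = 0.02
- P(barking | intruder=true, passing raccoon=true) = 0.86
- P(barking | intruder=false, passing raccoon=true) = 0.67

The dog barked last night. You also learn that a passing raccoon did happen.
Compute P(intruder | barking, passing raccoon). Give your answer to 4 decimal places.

Enumerate both values of intruder and weight by the priors:
  P(barking | passing raccoon) = 0.67*0.87 + 0.86*0.13
        = 0.582900 + 0.111800 = 0.694700
Keeping only the intruder-present terms gives 0.111800, so
  P(intruder | barking, passing raccoon) = 0.111800 / 0.694700 ≈ 0.1609

P(intruder | barking, passing raccoon) ≈ 0.1609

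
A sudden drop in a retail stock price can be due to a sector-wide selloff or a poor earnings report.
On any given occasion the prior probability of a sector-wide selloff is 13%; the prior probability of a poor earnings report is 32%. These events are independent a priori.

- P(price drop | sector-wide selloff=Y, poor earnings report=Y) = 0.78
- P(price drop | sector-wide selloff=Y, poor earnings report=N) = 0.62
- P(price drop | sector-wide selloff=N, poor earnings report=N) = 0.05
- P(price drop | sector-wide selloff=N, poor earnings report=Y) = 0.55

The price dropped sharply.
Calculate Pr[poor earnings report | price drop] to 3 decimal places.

By total probability over the 4 (sector-wide selloff, poor earnings report) configurations:
  P(price drop) = 0.05*0.87*0.68 + 0.55*0.87*0.32 + 0.62*0.13*0.68 + 0.78*0.13*0.32
        = 0.029580 + 0.153120 + 0.054808 + 0.032448 = 0.269956
Configurations with poor earnings report contribute 0.185568, so
  P(poor earnings report | price drop) = 0.185568 / 0.269956 ≈ 0.687

Pr[poor earnings report | price drop] ≈ 0.687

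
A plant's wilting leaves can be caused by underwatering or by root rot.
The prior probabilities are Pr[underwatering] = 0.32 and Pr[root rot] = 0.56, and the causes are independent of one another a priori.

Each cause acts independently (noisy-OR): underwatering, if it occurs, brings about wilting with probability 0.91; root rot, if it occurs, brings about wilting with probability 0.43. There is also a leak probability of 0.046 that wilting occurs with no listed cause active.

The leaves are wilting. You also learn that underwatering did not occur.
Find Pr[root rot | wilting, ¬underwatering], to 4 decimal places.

Under noisy-OR, P(wilting | causes) = 1 − (1−0.046)·∏(1−qᵢ) over the active causes.
Sum P(wilting|·) weighted by the priors over both values of root rot:
  P(wilting | ¬underwatering) = 0.046×0.44 + 0.45622×0.56
        = 0.020240 + 0.255483 = 0.275723
Keeping only the root rot-present terms gives 0.255483, so
  P(root rot | wilting, ¬underwatering) = 0.255483 / 0.275723 ≈ 0.9266

Pr[root rot | wilting, ¬underwatering] ≈ 0.9266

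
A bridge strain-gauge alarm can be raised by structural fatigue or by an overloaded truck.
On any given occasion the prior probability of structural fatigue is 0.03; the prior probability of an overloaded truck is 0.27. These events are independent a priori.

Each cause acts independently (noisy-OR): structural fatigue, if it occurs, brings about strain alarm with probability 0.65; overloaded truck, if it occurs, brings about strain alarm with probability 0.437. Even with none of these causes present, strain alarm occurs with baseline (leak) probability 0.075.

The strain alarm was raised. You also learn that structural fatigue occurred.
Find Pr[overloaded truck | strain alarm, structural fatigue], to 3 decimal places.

Under noisy-OR, P(strain alarm | causes) = 1 − (1−0.075)·∏(1−qᵢ) over the active causes.
Numerator (weight on configurations with overloaded truck): 0.817729*0.27 = 0.220787
Denominator P(strain alarm | structural fatigue): 0.67625*0.73 + 0.817729*0.27 = 0.714450
P(overloaded truck | strain alarm, structural fatigue) = 0.220787/0.714450 ≈ 0.309

Pr[overloaded truck | strain alarm, structural fatigue] ≈ 0.309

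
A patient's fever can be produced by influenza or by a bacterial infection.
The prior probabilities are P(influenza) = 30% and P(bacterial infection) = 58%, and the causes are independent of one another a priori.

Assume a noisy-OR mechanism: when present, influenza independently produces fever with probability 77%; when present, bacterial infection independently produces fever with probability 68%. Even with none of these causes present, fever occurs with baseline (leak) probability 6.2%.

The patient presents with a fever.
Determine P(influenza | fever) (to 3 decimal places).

Under noisy-OR, P(fever | causes) = 1 − (1−0.062)·∏(1−qᵢ) over the active causes.
Numerator (weight on configurations with influenza): 0.098817 + 0.161988 = 0.260805
Denominator P(fever): 0.062×0.7×0.42 + 0.69984×0.7×0.58 + 0.78426×0.3×0.42 + 0.930963×0.3×0.58 = 0.563168
P(influenza | fever) = 0.260805/0.563168 ≈ 0.463

P(influenza | fever) ≈ 0.463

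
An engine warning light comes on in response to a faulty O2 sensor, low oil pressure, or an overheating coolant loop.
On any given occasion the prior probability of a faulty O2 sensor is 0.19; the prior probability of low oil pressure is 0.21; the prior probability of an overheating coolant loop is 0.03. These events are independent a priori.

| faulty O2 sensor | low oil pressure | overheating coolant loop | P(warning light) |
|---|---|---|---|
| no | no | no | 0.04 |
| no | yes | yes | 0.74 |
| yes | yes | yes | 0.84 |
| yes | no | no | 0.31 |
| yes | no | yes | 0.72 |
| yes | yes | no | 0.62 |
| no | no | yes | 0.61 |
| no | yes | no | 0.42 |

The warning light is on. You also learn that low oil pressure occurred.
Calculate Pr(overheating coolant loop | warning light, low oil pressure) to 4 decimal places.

Pr(overheating coolant loop | warning light, low oil pressure) ≈ 0.0488

Numerator (weight on configurations with overheating coolant loop): 0.017982 + 0.004788 = 0.022770
The normalizing constant is 0.42*0.81*0.97 + 0.74*0.81*0.03 + 0.62*0.19*0.97 + 0.84*0.19*0.03 = 0.467030
Posterior = 0.022770 / 0.467030 ≈ 0.0488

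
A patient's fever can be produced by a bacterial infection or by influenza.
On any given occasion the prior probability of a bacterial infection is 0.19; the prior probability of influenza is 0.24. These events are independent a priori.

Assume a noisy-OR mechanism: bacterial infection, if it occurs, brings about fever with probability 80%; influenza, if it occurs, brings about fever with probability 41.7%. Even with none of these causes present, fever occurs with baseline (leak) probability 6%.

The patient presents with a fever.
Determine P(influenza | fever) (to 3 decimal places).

Under noisy-OR, P(fever | causes) = 1 − (1−0.06)·∏(1−qᵢ) over the active causes.
By total probability over the 4 (bacterial infection, influenza) configurations:
  P(fever) = 0.06*0.81*0.76 + 0.45198*0.81*0.24 + 0.812*0.19*0.76 + 0.890396*0.19*0.24
        = 0.036936 + 0.087865 + 0.117253 + 0.040602 = 0.282656
The terms with influenza present sum to 0.128467, so
  P(influenza | fever) = 0.128467 / 0.282656 ≈ 0.454

P(influenza | fever) ≈ 0.454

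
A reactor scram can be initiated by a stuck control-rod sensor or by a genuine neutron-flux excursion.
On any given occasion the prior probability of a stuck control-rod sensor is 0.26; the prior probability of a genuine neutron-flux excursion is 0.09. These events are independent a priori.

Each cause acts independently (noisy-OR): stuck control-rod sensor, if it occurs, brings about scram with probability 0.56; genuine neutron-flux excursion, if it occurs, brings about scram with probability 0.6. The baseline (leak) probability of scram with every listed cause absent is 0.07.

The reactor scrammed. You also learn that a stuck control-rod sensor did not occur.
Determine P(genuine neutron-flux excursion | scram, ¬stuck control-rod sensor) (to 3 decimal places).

Under noisy-OR, P(scram | causes) = 1 − (1−0.07)·∏(1−qᵢ) over the active causes.
Enumerate both values of genuine neutron-flux excursion and weight by the priors:
  P(scram | ¬stuck control-rod sensor) = 0.07×0.91 + 0.628×0.09
        = 0.063700 + 0.056520 = 0.120220
The terms with genuine neutron-flux excursion present sum to 0.056520, so
  P(genuine neutron-flux excursion | scram, ¬stuck control-rod sensor) = 0.056520 / 0.120220 ≈ 0.470

P(genuine neutron-flux excursion | scram, ¬stuck control-rod sensor) ≈ 0.470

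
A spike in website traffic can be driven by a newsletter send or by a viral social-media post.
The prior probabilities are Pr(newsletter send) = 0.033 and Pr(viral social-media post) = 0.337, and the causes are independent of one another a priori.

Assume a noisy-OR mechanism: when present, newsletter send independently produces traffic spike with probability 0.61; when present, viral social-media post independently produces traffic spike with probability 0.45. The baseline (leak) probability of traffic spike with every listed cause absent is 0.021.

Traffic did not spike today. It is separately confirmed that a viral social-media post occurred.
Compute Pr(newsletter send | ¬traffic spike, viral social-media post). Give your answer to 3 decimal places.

Under noisy-OR, P(traffic spike | causes) = 1 − (1−0.021)·∏(1−qᵢ) over the active causes.
P(¬traffic spike | viral social-media post) = 0.53845×0.967 + 0.209996×0.033 = 0.520681 + 0.006930 = 0.527611
Restricting to configurations with newsletter send present: 0.209996×0.033 = 0.006930.
Hence the posterior is 0.006930/0.527611 ≈ 0.013.

Pr(newsletter send | ¬traffic spike, viral social-media post) ≈ 0.013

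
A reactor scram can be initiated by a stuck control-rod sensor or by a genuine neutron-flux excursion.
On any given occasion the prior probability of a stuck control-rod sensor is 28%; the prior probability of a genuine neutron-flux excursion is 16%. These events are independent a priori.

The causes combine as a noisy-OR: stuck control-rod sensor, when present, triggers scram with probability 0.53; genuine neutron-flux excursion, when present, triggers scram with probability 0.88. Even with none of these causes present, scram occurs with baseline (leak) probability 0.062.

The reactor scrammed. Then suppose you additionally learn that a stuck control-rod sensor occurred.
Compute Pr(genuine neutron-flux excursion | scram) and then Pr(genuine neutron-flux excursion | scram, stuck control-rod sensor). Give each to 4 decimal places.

Pr(genuine neutron-flux excursion | scram) ≈ 0.4612; Pr(genuine neutron-flux excursion | scram, stuck control-rod sensor) ≈ 0.2439

Under noisy-OR, P(scram | causes) = 1 − (1−0.062)·∏(1−qᵢ) over the active causes.
Numerator (weight on configurations with genuine neutron-flux excursion): 0.102233 + 0.042430 = 0.144663
The normalizing constant is 0.062*0.72*0.84 + 0.88744*0.72*0.16 + 0.55914*0.28*0.84 + 0.947097*0.28*0.16 = 0.313671
Posterior = 0.144663 / 0.313671 ≈ 0.4612

With the extra evidence:
For the numerator, keep only genuine neutron-flux excursion=true terms: 0.947097×0.16 = 0.151536
Normalizer over all consistent configurations: 0.55914×0.84 + 0.947097×0.16 = 0.621214
P(genuine neutron-flux excursion | scram, stuck control-rod sensor) = 0.151536/0.621214 ≈ 0.2439
— stuck control-rod sensor explains away the evidence for genuine neutron-flux excursion.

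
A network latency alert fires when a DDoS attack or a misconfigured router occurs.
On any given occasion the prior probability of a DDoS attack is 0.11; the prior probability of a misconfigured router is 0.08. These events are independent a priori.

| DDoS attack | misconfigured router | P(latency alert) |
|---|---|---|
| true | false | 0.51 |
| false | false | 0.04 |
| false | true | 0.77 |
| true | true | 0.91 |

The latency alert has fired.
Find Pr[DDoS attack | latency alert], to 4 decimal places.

Pr[DDoS attack | latency alert] ≈ 0.4050

Numerator (weight on configurations with DDoS attack): 0.051612 + 0.008008 = 0.059620
Normalizer over all consistent configurations: 0.04·0.89·0.92 + 0.77·0.89·0.08 + 0.51·0.11·0.92 + 0.91·0.11·0.08 = 0.147196
Posterior = 0.059620 / 0.147196 ≈ 0.4050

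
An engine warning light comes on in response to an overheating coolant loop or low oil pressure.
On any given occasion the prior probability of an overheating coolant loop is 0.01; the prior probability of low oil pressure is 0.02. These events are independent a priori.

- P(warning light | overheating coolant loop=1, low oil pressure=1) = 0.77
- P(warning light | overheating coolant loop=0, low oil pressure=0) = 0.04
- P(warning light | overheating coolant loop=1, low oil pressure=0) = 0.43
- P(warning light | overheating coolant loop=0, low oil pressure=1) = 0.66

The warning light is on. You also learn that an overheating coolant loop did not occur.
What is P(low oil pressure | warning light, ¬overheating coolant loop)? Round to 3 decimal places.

P(low oil pressure | warning light, ¬overheating coolant loop) ≈ 0.252

Sum P(warning light|·) weighted by the priors over both values of low oil pressure:
  P(warning light | ¬overheating coolant loop) = 0.04·0.98 + 0.66·0.02
        = 0.039200 + 0.013200 = 0.052400
The terms with low oil pressure present sum to 0.013200, so
  P(low oil pressure | warning light, ¬overheating coolant loop) = 0.013200 / 0.052400 ≈ 0.252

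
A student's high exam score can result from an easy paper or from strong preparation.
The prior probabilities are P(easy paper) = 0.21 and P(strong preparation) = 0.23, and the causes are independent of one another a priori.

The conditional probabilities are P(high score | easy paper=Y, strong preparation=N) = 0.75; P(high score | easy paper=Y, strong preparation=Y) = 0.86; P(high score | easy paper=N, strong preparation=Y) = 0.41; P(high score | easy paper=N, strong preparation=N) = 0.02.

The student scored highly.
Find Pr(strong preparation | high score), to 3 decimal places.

P(high score) = 0.02*0.79*0.77 + 0.41*0.79*0.23 + 0.75*0.21*0.77 + 0.86*0.21*0.23 = 0.012166 + 0.074497 + 0.121275 + 0.041538 = 0.249476
Of this, 0.116035 comes from 0.074497 + 0.041538 (the strong preparation=true cases).
P(strong preparation | high score) = 0.116035 / 0.249476 ≈ 0.465

Pr(strong preparation | high score) ≈ 0.465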